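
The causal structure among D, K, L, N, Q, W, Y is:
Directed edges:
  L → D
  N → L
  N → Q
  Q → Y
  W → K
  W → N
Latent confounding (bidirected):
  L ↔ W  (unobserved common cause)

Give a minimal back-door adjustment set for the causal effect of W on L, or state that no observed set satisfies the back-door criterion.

W→L: no observed back-door set.

desc(W)\{W}={D,K,L,N,Q,Y}; candidates ⊆ {—}.
W↔L: latent back-door arc(s) into W.
size 0: {}; under {} W still reaches {D,L} ∋ L.
W↔L cannot be blocked by any observed set — no back-door set.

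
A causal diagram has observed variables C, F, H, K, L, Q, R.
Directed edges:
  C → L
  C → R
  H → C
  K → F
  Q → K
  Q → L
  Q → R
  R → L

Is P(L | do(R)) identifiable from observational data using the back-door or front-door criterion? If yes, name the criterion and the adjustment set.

desc(R)\{R}={L}; candidates ⊆ {C,F,H,K,Q}.
size 0: {}; under {} R still reaches {C,F,H,K,L,Q} ∋ L.
size 1: {C}, {F}, {H} …(+2); under {C} R still reaches {F,K,L,Q} ∋ L.
{C,Q}: R⊥L given {C,Q} in G with R→· removed — back-door holds.
P(L|do(R)) = Σ_{C,Q} P(L|R,C,Q)·P(C,Q).

P(L|do(R)): backdoor, adjust for {C, Q}.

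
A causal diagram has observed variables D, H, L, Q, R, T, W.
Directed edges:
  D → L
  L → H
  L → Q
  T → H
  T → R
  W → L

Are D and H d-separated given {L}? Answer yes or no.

Yes — D ⊥ H | {L}.

Bayes-Ball from D | {L} reaches {W}.
H ∉ reach(D|{L}) ⇒ D ⊥ H | {L}.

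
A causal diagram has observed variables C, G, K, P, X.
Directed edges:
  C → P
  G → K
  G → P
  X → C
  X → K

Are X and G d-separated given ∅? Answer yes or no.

Yes — X ⊥ G | ∅.

Bayes-Ball from X | ∅ reaches {C,K,P}.
G ∉ reach(X|∅) ⇒ X ⊥ G | ∅.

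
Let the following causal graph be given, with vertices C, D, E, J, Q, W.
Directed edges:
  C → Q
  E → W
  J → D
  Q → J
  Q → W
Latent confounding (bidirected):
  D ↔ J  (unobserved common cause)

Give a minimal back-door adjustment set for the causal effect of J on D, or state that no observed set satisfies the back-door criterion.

J→D: no observed back-door set.

desc(J)\{J}={D}; candidates ⊆ {C,E,Q,W}.
J↔D: latent back-door arc(s) into J.
size 0: {}; under {} J still reaches {C,D,Q,W} ∋ D.
size 1: {C}, {E}, {Q} …(+1); under {C} J still reaches {D,Q,W} ∋ D.
size 2: {C,E}, {C,Q}, {C,W} …(+3); under {C,E} J still reaches {D,Q,W} ∋ D.
J↔D cannot be blocked by any observed set — no back-door set.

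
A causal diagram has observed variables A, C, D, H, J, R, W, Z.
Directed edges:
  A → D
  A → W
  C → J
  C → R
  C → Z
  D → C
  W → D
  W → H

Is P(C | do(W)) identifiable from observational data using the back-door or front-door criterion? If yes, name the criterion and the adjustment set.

P(C|do(W)): backdoor, adjust for {A}.

desc(W)\{W}={C,D,H,J,R,Z}; candidates ⊆ {A}.
size 0: {}; under {} W still reaches {A,C,D,J,R,Z} ∋ C.
{A}: W⊥C given {A} in G with W→· removed — back-door holds.
P(C|do(W)) = Σ_{A} P(C|W,A)·P(A).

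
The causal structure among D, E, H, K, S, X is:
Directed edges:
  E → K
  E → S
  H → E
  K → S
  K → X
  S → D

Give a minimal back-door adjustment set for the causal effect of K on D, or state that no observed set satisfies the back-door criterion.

desc(K)\{K}={D,S,X}; candidates ⊆ {E,H}.
size 0: {}; under {} K still reaches {D,E,H,S} ∋ D.
{E}: K⊥D given {E} in G with K→· removed — back-door holds.

K→D: minimal back-door set {E}.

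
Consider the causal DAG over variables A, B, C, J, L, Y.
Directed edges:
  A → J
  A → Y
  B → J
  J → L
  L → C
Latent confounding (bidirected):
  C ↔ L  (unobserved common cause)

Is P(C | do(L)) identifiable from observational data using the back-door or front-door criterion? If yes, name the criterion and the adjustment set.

P(C|do(L)): not identifiable (no BD/FD set).

desc(L)\{L}={C}; candidates ⊆ {A,B,J,Y}.
L↔C: latent back-door arc(s) into L.
size 0: {}; under {} L still reaches {A,B,C,J,Y} ∋ C.
size 1: {A}, {B}, {J} …(+1); under {A} L still reaches {B,C,J} ∋ C.
size 2: {A,B}, {A,J}, {A,Y} …(+3); under {A,B} L still reaches {C,J} ∋ C.
L↔C cannot be blocked by any observed set — no back-door set.
No mediator lies on a directed L→…→C path.
Neither criterion identifies P(C|do(L)) in this graph.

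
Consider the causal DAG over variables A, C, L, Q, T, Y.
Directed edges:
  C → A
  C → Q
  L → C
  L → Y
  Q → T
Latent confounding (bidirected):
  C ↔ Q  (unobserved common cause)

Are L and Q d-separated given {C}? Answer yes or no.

Bayes-Ball from L | {C} reaches {Q,T,Y}.
Q ∈ reach(L|{C}) ⇒ L ⊥̸ Q | {C}.

No — L and Q are d-connected given {C}.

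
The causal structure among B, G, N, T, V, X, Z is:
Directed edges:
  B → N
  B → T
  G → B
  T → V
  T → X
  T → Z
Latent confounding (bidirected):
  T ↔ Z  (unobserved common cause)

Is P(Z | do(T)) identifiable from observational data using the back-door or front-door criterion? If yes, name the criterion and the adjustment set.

P(Z|do(T)): not identifiable (no BD/FD set).

desc(T)\{T}={V,X,Z}; candidates ⊆ {B,G,N}.
T↔Z: latent back-door arc(s) into T.
size 0: {}; under {} T still reaches {B,G,N,Z} ∋ Z.
size 1: {B}, {G}, {N}; under {B} T still reaches {Z} ∋ Z.
size 2: {B,G}, {B,N}, {G,N}; under {B,G} T still reaches {Z} ∋ Z.
T↔Z cannot be blocked by any observed set — no back-door set.
No mediator lies on a directed T→…→Z path.
Neither criterion identifies P(Z|do(T)) in this graph.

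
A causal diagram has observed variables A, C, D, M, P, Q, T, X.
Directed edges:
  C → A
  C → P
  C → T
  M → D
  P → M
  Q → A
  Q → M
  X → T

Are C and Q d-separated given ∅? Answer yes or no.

Yes — C ⊥ Q | ∅.

Bayes-Ball from C | ∅ reaches {A,D,M,P,T}.
Q ∉ reach(C|∅) ⇒ C ⊥ Q | ∅.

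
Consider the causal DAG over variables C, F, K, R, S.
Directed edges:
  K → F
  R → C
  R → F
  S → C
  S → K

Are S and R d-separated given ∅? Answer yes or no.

Yes — S ⊥ R | ∅.

Bayes-Ball from S | ∅ reaches {C,F,K}.
R ∉ reach(S|∅) ⇒ S ⊥ R | ∅.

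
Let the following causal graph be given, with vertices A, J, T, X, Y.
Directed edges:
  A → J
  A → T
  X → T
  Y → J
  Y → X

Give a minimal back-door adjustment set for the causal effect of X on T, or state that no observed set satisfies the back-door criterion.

X→T: minimal back-door set ∅.

desc(X)\{X}={T}; candidates ⊆ {A,J,Y}.
∅: X⊥T given ∅ in G with X→· removed — back-door holds.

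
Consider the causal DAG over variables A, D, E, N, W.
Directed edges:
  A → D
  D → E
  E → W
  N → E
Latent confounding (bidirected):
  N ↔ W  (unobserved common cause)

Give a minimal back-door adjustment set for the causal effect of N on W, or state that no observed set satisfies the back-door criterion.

N→W: no observed back-door set.

desc(N)\{N}={E,W}; candidates ⊆ {A,D}.
N↔W: latent back-door arc(s) into N.
size 0: {}; under {} N still reaches {W} ∋ W.
size 1: {A}, {D}; under {A} N still reaches {W} ∋ W.
size 2: {A,D}; under {A,D} N still reaches {W} ∋ W.
N↔W cannot be blocked by any observed set — no back-door set.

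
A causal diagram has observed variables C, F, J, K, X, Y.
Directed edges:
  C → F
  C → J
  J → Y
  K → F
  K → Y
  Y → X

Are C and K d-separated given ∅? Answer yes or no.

Bayes-Ball from C | ∅ reaches {F,J,X,Y}.
K ∉ reach(C|∅) ⇒ C ⊥ K | ∅.

Yes — C ⊥ K | ∅.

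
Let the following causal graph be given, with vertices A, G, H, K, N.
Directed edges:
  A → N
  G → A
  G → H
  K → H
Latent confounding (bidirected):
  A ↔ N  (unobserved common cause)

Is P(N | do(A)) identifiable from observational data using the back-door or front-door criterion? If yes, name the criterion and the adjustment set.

desc(A)\{A}={N}; candidates ⊆ {G,H,K}.
A↔N: latent back-door arc(s) into A.
size 0: {}; under {} A still reaches {G,H,N} ∋ N.
size 1: {G}, {H}, {K}; under {G} A still reaches {N} ∋ N.
size 2: {G,H}, {G,K}, {H,K}; under {G,H} A still reaches {N} ∋ N.
A↔N cannot be blocked by any observed set — no back-door set.
No mediator lies on a directed A→…→N path.
Neither criterion identifies P(N|do(A)) in this graph.

P(N|do(A)): not identifiable (no BD/FD set).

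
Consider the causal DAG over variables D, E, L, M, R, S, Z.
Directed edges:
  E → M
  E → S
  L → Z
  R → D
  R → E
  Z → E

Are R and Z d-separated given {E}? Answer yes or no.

No — R and Z are d-connected given {E}.

Bayes-Ball from R | {E} reaches {D,L,Z}.
Z ∈ reach(R|{E}) ⇒ R ⊥̸ Z | {E}.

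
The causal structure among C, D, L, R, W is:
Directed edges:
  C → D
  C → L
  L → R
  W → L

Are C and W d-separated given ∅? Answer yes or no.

Bayes-Ball from C | ∅ reaches {D,L,R}.
W ∉ reach(C|∅) ⇒ C ⊥ W | ∅.

Yes — C ⊥ W | ∅.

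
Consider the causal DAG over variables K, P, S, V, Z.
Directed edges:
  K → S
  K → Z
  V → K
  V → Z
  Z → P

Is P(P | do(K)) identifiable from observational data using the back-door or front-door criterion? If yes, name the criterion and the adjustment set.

desc(K)\{K}={P,S,Z}; candidates ⊆ {V}.
size 0: {}; under {} K still reaches {P,V,Z} ∋ P.
{V}: K⊥P given {V} in G with K→· removed — back-door holds.
P(P|do(K)) = Σ_{V} P(P|K,V)·P(V).

P(P|do(K)): backdoor, adjust for {V}.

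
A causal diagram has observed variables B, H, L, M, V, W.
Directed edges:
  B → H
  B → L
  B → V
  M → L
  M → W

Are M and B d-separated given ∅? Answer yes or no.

Bayes-Ball from M | ∅ reaches {L,W}.
B ∉ reach(M|∅) ⇒ M ⊥ B | ∅.

Yes — M ⊥ B | ∅.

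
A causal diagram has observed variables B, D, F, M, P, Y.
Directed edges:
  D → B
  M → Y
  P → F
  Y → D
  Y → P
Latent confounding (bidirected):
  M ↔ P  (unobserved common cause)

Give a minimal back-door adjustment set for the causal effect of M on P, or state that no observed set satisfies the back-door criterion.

M→P: no observed back-door set.

desc(M)\{M}={B,D,F,P,Y}; candidates ⊆ {—}.
M↔P: latent back-door arc(s) into M.
size 0: {}; under {} M still reaches {F,P} ∋ P.
M↔P cannot be blocked by any observed set — no back-door set.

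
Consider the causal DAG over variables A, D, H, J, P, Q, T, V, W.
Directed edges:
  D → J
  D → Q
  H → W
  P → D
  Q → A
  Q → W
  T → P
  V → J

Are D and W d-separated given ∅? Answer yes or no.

No — D and W are d-connected given ∅.

Bayes-Ball from D | ∅ reaches {A,J,P,Q,T,W}.
W ∈ reach(D|∅) ⇒ D ⊥̸ W | ∅.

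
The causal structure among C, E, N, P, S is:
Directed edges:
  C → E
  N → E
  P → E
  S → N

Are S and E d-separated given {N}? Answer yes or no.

Bayes-Ball from S | {N} reaches ∅.
E ∉ reach(S|{N}) ⇒ S ⊥ E | {N}.

Yes — S ⊥ E | {N}.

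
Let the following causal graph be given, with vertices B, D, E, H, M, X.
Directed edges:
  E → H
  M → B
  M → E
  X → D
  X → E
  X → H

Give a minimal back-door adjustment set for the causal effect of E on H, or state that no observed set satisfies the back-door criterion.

desc(E)\{E}={H}; candidates ⊆ {B,D,M,X}.
size 0: {}; under {} E still reaches {B,D,H,M,X} ∋ H.
{X}: E⊥H given {X} in G with E→· removed — back-door holds.

E→H: minimal back-door set {X}.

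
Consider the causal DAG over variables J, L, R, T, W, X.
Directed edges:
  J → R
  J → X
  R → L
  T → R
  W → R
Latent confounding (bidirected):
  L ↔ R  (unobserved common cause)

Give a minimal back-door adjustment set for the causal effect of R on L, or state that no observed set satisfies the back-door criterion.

R→L: no observed back-door set.

desc(R)\{R}={L}; candidates ⊆ {J,T,W,X}.
R↔L: latent back-door arc(s) into R.
size 0: {}; under {} R still reaches {J,L,T,W,X} ∋ L.
size 1: {J}, {T}, {W} …(+1); under {J} R still reaches {L,T,W} ∋ L.
size 2: {J,T}, {J,W}, {J,X} …(+3); under {J,T} R still reaches {L,W} ∋ L.
R↔L cannot be blocked by any observed set — no back-door set.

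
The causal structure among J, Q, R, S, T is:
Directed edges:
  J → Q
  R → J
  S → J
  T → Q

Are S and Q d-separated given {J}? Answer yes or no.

Bayes-Ball from S | {J} reaches {R}.
Q ∉ reach(S|{J}) ⇒ S ⊥ Q | {J}.

Yes — S ⊥ Q | {J}.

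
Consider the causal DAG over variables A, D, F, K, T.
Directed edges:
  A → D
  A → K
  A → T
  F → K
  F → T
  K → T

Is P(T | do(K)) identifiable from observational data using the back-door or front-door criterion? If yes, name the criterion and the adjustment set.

P(T|do(K)): backdoor, adjust for {A, F}.

desc(K)\{K}={T}; candidates ⊆ {A,D,F}.
size 0: {}; under {} K still reaches {A,D,F,T} ∋ T.
size 1: {A}, {D}, {F}; under {A} K still reaches {F,T} ∋ T.
{A,F}: K⊥T given {A,F} in G with K→· removed — back-door holds.
P(T|do(K)) = Σ_{A,F} P(T|K,A,F)·P(A,F).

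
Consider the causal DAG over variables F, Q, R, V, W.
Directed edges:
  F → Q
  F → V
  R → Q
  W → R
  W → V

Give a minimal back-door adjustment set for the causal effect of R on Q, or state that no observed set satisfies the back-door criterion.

desc(R)\{R}={Q}; candidates ⊆ {F,V,W}.
∅: R⊥Q given ∅ in G with R→· removed — back-door holds.

R→Q: minimal back-door set ∅.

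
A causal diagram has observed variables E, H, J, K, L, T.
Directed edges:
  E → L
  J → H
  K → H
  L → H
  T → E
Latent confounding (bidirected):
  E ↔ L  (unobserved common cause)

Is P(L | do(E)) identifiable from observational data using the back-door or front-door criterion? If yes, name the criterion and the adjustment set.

P(L|do(E)): not identifiable (no BD/FD set).

desc(E)\{E}={H,L}; candidates ⊆ {J,K,T}.
E↔L: latent back-door arc(s) into E.
size 0: {}; under {} E still reaches {H,L,T} ∋ L.
size 1: {J}, {K}, {T}; under {J} E still reaches {H,L,T} ∋ L.
size 2: {J,K}, {J,T}, {K,T}; under {J,K} E still reaches {H,L,T} ∋ L.
E↔L cannot be blocked by any observed set — no back-door set.
No mediator lies on a directed E→…→L path.
Neither criterion identifies P(L|do(E)) in this graph.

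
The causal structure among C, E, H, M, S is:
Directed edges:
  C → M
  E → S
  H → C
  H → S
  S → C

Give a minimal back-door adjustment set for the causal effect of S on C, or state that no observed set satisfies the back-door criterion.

S→C: minimal back-door set {H}.

desc(S)\{S}={C,M}; candidates ⊆ {E,H}.
size 0: {}; under {} S still reaches {C,E,H,M} ∋ C.
{H}: S⊥C given {H} in G with S→· removed — back-door holds.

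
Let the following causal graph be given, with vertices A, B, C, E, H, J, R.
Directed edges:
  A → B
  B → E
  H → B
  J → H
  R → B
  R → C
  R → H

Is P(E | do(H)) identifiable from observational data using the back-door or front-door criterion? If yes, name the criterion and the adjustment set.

P(E|do(H)): backdoor, adjust for {R}.

desc(H)\{H}={B,E}; candidates ⊆ {A,C,J,R}.
size 0: {}; under {} H still reaches {B,C,E,J,R} ∋ E.
{R}: H⊥E given {R} in G with H→· removed — back-door holds.
P(E|do(H)) = Σ_{R} P(E|H,R)·P(R).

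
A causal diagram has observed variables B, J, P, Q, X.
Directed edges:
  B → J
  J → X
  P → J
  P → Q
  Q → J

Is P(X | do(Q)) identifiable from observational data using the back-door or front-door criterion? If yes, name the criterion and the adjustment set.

desc(Q)\{Q}={J,X}; candidates ⊆ {B,P}.
size 0: {}; under {} Q still reaches {J,P,X} ∋ X.
{P}: Q⊥X given {P} in G with Q→· removed — back-door holds.
P(X|do(Q)) = Σ_{P} P(X|Q,P)·P(P).

P(X|do(Q)): backdoor, adjust for {P}.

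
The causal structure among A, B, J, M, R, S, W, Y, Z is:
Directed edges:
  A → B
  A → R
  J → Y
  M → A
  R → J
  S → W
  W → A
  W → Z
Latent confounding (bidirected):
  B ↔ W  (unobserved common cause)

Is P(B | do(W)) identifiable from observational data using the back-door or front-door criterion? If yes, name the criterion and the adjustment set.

desc(W)\{W}={A,B,J,R,Y,Z}; candidates ⊆ {M,S}.
W↔B: latent back-door arc(s) into W.
size 0: {}; under {} W still reaches {B,S} ∋ B.
size 1: {M}, {S}; under {M} W still reaches {B,S} ∋ B.
size 2: {M,S}; under {M,S} W still reaches {B} ∋ B.
W↔B cannot be blocked by any observed set — no back-door set.
{A}: (i) intercepts every directed W→B path; (ii) no back-door W→{A}; (iii) {W} blocks every back-door {A}→B. Front-door holds.
P(B|do(W)) = Σ_{A} P(A|W) Σ_{W'} P(B|A,W')P(W').

P(B|do(W)): frontdoor, adjust for {A}.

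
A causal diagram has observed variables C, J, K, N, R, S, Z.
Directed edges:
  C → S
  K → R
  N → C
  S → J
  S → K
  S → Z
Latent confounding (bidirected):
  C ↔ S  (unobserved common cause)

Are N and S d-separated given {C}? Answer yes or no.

Bayes-Ball from N | {C} reaches {J,K,R,S,Z}.
S ∈ reach(N|{C}) ⇒ N ⊥̸ S | {C}.

No — N and S are d-connected given {C}.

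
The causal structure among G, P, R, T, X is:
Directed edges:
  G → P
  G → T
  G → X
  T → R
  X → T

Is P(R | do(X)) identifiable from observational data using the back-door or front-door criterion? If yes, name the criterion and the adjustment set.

P(R|do(X)): backdoor, adjust for {G}.

desc(X)\{X}={R,T}; candidates ⊆ {G,P}.
size 0: {}; under {} X still reaches {G,P,R,T} ∋ R.
{G}: X⊥R given {G} in G with X→· removed — back-door holds.
P(R|do(X)) = Σ_{G} P(R|X,G)·P(G).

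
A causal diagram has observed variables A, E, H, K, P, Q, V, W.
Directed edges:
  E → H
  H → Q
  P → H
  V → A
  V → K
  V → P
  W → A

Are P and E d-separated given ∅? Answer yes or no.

Yes — P ⊥ E | ∅.

Bayes-Ball from P | ∅ reaches {A,H,K,Q,V}.
E ∉ reach(P|∅) ⇒ P ⊥ E | ∅.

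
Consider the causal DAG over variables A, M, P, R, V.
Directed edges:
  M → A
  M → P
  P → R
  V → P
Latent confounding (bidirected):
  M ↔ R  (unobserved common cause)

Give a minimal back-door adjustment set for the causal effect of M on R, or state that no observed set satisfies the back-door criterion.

desc(M)\{M}={A,P,R}; candidates ⊆ {V}.
M↔R: latent back-door arc(s) into M.
size 0: {}; under {} M still reaches {R} ∋ R.
size 1: {V}; under {V} M still reaches {R} ∋ R.
M↔R cannot be blocked by any observed set — no back-door set.

M→R: no observed back-door set.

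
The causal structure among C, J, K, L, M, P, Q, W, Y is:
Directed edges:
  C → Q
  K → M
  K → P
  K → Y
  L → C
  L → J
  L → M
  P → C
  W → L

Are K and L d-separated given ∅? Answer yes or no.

Yes — K ⊥ L | ∅.

Bayes-Ball from K | ∅ reaches {C,M,P,Q,Y}.
L ∉ reach(K|∅) ⇒ K ⊥ L | ∅.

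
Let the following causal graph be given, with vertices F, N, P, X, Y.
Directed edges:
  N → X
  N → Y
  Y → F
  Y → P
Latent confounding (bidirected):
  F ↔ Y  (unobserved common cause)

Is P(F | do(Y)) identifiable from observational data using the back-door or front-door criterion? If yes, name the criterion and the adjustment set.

P(F|do(Y)): not identifiable (no BD/FD set).

desc(Y)\{Y}={F,P}; candidates ⊆ {N,X}.
Y↔F: latent back-door arc(s) into Y.
size 0: {}; under {} Y still reaches {F,N,X} ∋ F.
size 1: {N}, {X}; under {N} Y still reaches {F} ∋ F.
size 2: {N,X}; under {N,X} Y still reaches {F} ∋ F.
Y↔F cannot be blocked by any observed set — no back-door set.
No mediator lies on a directed Y→…→F path.
Neither criterion identifies P(F|do(Y)) in this graph.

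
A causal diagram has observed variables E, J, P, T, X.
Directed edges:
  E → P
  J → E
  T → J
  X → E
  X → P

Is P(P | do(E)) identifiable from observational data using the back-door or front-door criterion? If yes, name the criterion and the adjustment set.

P(P|do(E)): backdoor, adjust for {X}.

desc(E)\{E}={P}; candidates ⊆ {J,T,X}.
size 0: {}; under {} E still reaches {J,P,T,X} ∋ P.
{X}: E⊥P given {X} in G with E→· removed — back-door holds.
P(P|do(E)) = Σ_{X} P(P|E,X)·P(X).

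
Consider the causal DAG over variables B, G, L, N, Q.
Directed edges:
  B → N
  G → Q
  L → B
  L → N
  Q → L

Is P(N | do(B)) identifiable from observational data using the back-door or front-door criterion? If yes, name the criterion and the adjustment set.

desc(B)\{B}={N}; candidates ⊆ {G,L,Q}.
size 0: {}; under {} B still reaches {G,L,N,Q} ∋ N.
{L}: B⊥N given {L} in G with B→· removed — back-door holds.
P(N|do(B)) = Σ_{L} P(N|B,L)·P(L).

P(N|do(B)): backdoor, adjust for {L}.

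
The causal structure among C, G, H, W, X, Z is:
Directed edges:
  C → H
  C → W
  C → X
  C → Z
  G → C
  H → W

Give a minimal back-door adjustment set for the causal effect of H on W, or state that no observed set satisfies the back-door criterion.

H→W: minimal back-door set {C}.

desc(H)\{H}={W}; candidates ⊆ {C,G,X,Z}.
size 0: {}; under {} H still reaches {C,G,W,X,Z} ∋ W.
{C}: H⊥W given {C} in G with H→· removed — back-door holds.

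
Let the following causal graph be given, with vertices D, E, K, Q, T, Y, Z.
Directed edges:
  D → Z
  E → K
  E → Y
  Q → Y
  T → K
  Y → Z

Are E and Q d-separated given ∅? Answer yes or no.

Bayes-Ball from E | ∅ reaches {K,Y,Z}.
Q ∉ reach(E|∅) ⇒ E ⊥ Q | ∅.

Yes — E ⊥ Q | ∅.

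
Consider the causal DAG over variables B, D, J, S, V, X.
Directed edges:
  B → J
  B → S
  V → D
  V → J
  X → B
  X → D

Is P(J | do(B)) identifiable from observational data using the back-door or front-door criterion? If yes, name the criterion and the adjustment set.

desc(B)\{B}={J,S}; candidates ⊆ {D,V,X}.
∅: B⊥J given ∅ in G with B→· removed — back-door holds.
P(J|do(B)) = P(J|B) — no adjustment needed.

P(J|do(B)): backdoor, adjust for ∅.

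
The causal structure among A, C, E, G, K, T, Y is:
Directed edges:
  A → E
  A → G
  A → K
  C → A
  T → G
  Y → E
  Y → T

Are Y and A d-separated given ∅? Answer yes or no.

Bayes-Ball from Y | ∅ reaches {E,G,T}.
A ∉ reach(Y|∅) ⇒ Y ⊥ A | ∅.

Yes — Y ⊥ A | ∅.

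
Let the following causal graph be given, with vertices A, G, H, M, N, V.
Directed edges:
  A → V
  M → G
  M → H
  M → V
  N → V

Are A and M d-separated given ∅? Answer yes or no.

Bayes-Ball from A | ∅ reaches {V}.
M ∉ reach(A|∅) ⇒ A ⊥ M | ∅.

Yes — A ⊥ M | ∅.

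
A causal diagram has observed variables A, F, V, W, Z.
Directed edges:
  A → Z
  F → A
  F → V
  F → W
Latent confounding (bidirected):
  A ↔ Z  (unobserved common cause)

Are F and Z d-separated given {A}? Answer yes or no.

Bayes-Ball from F | {A} reaches {V,W,Z}.
Z ∈ reach(F|{A}) ⇒ F ⊥̸ Z | {A}.

No — F and Z are d-connected given {A}.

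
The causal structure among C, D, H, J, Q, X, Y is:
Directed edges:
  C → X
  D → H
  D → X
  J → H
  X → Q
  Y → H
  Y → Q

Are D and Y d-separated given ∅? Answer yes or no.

Yes — D ⊥ Y | ∅.

Bayes-Ball from D | ∅ reaches {H,Q,X}.
Y ∉ reach(D|∅) ⇒ D ⊥ Y | ∅.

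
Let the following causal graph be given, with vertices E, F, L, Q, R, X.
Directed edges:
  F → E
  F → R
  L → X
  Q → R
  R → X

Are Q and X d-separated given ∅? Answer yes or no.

No — Q and X are d-connected given ∅.

Bayes-Ball from Q | ∅ reaches {R,X}.
X ∈ reach(Q|∅) ⇒ Q ⊥̸ X | ∅.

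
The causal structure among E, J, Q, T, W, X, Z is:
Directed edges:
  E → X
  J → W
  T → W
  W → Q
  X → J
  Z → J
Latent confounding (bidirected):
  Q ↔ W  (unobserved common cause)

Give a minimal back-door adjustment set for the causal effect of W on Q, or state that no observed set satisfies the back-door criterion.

W→Q: no observed back-door set.

desc(W)\{W}={Q}; candidates ⊆ {E,J,T,X,Z}.
W↔Q: latent back-door arc(s) into W.
size 0: {}; under {} W still reaches {E,J,Q,T,X,Z} ∋ Q.
size 1: {E}, {J}, {T} …(+2); under {E} W still reaches {J,Q,T,X,Z} ∋ Q.
size 2: {E,J}, {E,T}, {E,X} …(+7); under {E,J} W still reaches {Q,T} ∋ Q.
W↔Q cannot be blocked by any observed set — no back-door set.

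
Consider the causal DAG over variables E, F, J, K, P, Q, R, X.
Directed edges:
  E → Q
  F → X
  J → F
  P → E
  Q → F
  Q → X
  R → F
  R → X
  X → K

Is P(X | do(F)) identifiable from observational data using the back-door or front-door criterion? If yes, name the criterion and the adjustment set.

desc(F)\{F}={K,X}; candidates ⊆ {E,J,P,Q,R}.
size 0: {}; under {} F still reaches {E,J,K,P,Q,R,X} ∋ X.
size 1: {E}, {J}, {P} …(+2); under {E} F still reaches {J,K,Q,R,X} ∋ X.
{Q,R}: F⊥X given {Q,R} in G with F→· removed — back-door holds.
P(X|do(F)) = Σ_{Q,R} P(X|F,Q,R)·P(Q,R).

P(X|do(F)): backdoor, adjust for {Q, R}.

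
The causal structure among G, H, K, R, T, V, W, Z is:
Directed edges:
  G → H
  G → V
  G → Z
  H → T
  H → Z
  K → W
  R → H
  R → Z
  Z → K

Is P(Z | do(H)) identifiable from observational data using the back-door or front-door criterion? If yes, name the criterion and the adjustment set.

desc(H)\{H}={K,T,W,Z}; candidates ⊆ {G,R,V}.
size 0: {}; under {} H still reaches {G,K,R,V,W,Z} ∋ Z.
size 1: {G}, {R}, {V}; under {G} H still reaches {K,R,W,Z} ∋ Z.
{G,R}: H⊥Z given {G,R} in G with H→· removed — back-door holds.
P(Z|do(H)) = Σ_{G,R} P(Z|H,G,R)·P(G,R).

P(Z|do(H)): backdoor, adjust for {G, R}.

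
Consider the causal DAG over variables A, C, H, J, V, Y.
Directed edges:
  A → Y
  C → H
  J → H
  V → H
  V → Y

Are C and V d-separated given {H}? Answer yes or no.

Bayes-Ball from C | {H} reaches {J,V,Y}.
V ∈ reach(C|{H}) ⇒ C ⊥̸ V | {H}.

No — C and V are d-connected given {H}.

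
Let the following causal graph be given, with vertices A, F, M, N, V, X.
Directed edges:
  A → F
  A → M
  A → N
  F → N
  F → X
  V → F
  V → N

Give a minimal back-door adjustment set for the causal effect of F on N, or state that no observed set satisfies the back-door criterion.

F→N: minimal back-door set {A, V}.

desc(F)\{F}={N,X}; candidates ⊆ {A,M,V}.
size 0: {}; under {} F still reaches {A,M,N,V} ∋ N.
size 1: {A}, {M}, {V}; under {A} F still reaches {N,V} ∋ N.
{A,V}: F⊥N given {A,V} in G with F→· removed — back-door holds.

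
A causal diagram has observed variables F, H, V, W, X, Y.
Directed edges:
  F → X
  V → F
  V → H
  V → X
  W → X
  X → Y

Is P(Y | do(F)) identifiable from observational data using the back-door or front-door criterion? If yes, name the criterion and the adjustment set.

desc(F)\{F}={X,Y}; candidates ⊆ {H,V,W}.
size 0: {}; under {} F still reaches {H,V,X,Y} ∋ Y.
{V}: F⊥Y given {V} in G with F→· removed — back-door holds.
P(Y|do(F)) = Σ_{V} P(Y|F,V)·P(V).

P(Y|do(F)): backdoor, adjust for {V}.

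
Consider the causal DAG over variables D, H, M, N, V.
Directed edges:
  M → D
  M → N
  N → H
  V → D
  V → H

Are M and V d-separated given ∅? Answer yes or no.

Yes — M ⊥ V | ∅.

Bayes-Ball from M | ∅ reaches {D,H,N}.
V ∉ reach(M|∅) ⇒ M ⊥ V | ∅.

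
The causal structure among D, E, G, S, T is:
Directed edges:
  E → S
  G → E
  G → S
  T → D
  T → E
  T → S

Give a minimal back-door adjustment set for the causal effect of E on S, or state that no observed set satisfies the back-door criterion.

desc(E)\{E}={S}; candidates ⊆ {D,G,T}.
size 0: {}; under {} E still reaches {D,G,S,T} ∋ S.
size 1: {D}, {G}, {T}; under {D} E still reaches {G,S,T} ∋ S.
{G,T}: E⊥S given {G,T} in G with E→· removed — back-door holds.

E→S: minimal back-door set {G, T}.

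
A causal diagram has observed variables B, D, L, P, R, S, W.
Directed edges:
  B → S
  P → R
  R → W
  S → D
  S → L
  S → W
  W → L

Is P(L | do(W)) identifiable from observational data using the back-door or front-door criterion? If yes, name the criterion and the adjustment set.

P(L|do(W)): backdoor, adjust for {S}.

desc(W)\{W}={L}; candidates ⊆ {B,D,P,R,S}.
size 0: {}; under {} W still reaches {B,D,L,P,R,S} ∋ L.
{S}: W⊥L given {S} in G with W→· removed — back-door holds.
P(L|do(W)) = Σ_{S} P(L|W,S)·P(S).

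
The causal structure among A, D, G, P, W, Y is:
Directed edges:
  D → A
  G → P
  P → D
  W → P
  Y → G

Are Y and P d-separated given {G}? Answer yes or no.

Yes — Y ⊥ P | {G}.

Bayes-Ball from Y | {G} reaches ∅.
P ∉ reach(Y|{G}) ⇒ Y ⊥ P | {G}.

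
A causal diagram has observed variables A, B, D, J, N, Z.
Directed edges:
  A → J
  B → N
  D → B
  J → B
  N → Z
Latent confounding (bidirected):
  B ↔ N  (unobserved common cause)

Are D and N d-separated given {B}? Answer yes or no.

Bayes-Ball from D | {B} reaches {A,J,N,Z}.
N ∈ reach(D|{B}) ⇒ D ⊥̸ N | {B}.

No — D and N are d-connected given {B}.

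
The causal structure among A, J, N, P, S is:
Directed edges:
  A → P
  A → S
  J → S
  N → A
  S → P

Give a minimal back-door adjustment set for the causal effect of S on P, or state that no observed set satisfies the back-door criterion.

desc(S)\{S}={P}; candidates ⊆ {A,J,N}.
size 0: {}; under {} S still reaches {A,J,N,P} ∋ P.
{A}: S⊥P given {A} in G with S→· removed — back-door holds.

S→P: minimal back-door set {A}.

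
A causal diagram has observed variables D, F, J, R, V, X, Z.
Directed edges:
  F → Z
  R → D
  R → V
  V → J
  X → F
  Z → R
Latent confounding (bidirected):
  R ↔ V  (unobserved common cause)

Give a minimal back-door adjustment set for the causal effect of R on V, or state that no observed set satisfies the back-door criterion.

desc(R)\{R}={D,J,V}; candidates ⊆ {F,X,Z}.
R↔V: latent back-door arc(s) into R.
size 0: {}; under {} R still reaches {F,J,V,X,Z} ∋ V.
size 1: {F}, {X}, {Z}; under {F} R still reaches {J,V,Z} ∋ V.
size 2: {F,X}, {F,Z}, {X,Z}; under {F,X} R still reaches {J,V,Z} ∋ V.
R↔V cannot be blocked by any observed set — no back-door set.

R→V: no observed back-door set.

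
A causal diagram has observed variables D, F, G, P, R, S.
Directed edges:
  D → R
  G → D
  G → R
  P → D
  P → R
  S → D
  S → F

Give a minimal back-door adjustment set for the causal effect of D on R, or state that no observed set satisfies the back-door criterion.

desc(D)\{D}={R}; candidates ⊆ {F,G,P,S}.
size 0: {}; under {} D still reaches {F,G,P,R,S} ∋ R.
size 1: {F}, {G}, {P} …(+1); under {F} D still reaches {G,P,R,S} ∋ R.
{G,P}: D⊥R given {G,P} in G with D→· removed — back-door holds.

D→R: minimal back-door set {G, P}.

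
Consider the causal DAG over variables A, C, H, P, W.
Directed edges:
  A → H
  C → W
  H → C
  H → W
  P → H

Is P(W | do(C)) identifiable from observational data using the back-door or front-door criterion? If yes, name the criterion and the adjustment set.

P(W|do(C)): backdoor, adjust for {H}.

desc(C)\{C}={W}; candidates ⊆ {A,H,P}.
size 0: {}; under {} C still reaches {A,H,P,W} ∋ W.
{H}: C⊥W given {H} in G with C→· removed — back-door holds.
P(W|do(C)) = Σ_{H} P(W|C,H)·P(H).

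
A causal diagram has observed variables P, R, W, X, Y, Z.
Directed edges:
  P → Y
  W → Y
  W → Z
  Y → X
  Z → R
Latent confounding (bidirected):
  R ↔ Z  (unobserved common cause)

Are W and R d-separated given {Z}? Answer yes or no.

No — W and R are d-connected given {Z}.

Bayes-Ball from W | {Z} reaches {R,X,Y}.
R ∈ reach(W|{Z}) ⇒ W ⊥̸ R | {Z}.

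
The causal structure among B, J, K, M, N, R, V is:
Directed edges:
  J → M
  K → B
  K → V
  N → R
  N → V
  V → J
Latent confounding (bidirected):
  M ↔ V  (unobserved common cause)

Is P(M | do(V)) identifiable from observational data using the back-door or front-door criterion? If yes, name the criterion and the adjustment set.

P(M|do(V)): frontdoor, adjust for {J}.

desc(V)\{V}={J,M}; candidates ⊆ {B,K,N,R}.
V↔M: latent back-door arc(s) into V.
size 0: {}; under {} V still reaches {B,K,M,N,R} ∋ M.
size 1: {B}, {K}, {N} …(+1); under {B} V still reaches {K,M,N,R} ∋ M.
size 2: {B,K}, {B,N}, {B,R} …(+3); under {B,K} V still reaches {M,N,R} ∋ M.
V↔M cannot be blocked by any observed set — no back-door set.
{J}: (i) intercepts every directed V→M path; (ii) no back-door V→{J}; (iii) {V} blocks every back-door {J}→M. Front-door holds.
P(M|do(V)) = Σ_{J} P(J|V) Σ_{V'} P(M|J,V')P(V').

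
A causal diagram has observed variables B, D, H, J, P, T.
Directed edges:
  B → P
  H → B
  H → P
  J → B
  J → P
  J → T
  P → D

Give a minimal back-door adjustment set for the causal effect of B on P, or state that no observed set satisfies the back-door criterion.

desc(B)\{B}={D,P}; candidates ⊆ {H,J,T}.
size 0: {}; under {} B still reaches {D,H,J,P,T} ∋ P.
size 1: {H}, {J}, {T}; under {H} B still reaches {D,J,P,T} ∋ P.
{H,J}: B⊥P given {H,J} in G with B→· removed — back-door holds.

B→P: minimal back-door set {H, J}.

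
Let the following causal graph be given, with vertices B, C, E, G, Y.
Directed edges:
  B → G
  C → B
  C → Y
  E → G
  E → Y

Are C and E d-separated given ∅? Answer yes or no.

Bayes-Ball from C | ∅ reaches {B,G,Y}.
E ∉ reach(C|∅) ⇒ C ⊥ E | ∅.

Yes — C ⊥ E | ∅.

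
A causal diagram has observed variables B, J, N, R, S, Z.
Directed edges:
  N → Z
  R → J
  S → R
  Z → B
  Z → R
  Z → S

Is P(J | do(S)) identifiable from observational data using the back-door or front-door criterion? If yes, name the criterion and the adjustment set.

desc(S)\{S}={J,R}; candidates ⊆ {B,N,Z}.
size 0: {}; under {} S still reaches {B,J,N,R,Z} ∋ J.
{Z}: S⊥J given {Z} in G with S→· removed — back-door holds.
P(J|do(S)) = Σ_{Z} P(J|S,Z)·P(Z).

P(J|do(S)): backdoor, adjust for {Z}.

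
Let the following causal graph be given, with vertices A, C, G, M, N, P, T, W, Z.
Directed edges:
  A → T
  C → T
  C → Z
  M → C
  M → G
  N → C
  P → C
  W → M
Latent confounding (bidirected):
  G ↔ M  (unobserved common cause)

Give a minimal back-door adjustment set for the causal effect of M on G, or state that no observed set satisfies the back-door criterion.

desc(M)\{M}={C,G,T,Z}; candidates ⊆ {A,N,P,W}.
M↔G: latent back-door arc(s) into M.
size 0: {}; under {} M still reaches {G,W} ∋ G.
size 1: {A}, {N}, {P} …(+1); under {A} M still reaches {G,W} ∋ G.
size 2: {A,N}, {A,P}, {A,W} …(+3); under {A,N} M still reaches {G,W} ∋ G.
M↔G cannot be blocked by any observed set — no back-door set.

M→G: no observed back-door set.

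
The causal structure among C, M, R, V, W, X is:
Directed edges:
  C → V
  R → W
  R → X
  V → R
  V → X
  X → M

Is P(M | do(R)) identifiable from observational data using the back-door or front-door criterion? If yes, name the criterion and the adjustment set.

P(M|do(R)): backdoor, adjust for {V}.

desc(R)\{R}={M,W,X}; candidates ⊆ {C,V}.
size 0: {}; under {} R still reaches {C,M,V,X} ∋ M.
{V}: R⊥M given {V} in G with R→· removed — back-door holds.
P(M|do(R)) = Σ_{V} P(M|R,V)·P(V).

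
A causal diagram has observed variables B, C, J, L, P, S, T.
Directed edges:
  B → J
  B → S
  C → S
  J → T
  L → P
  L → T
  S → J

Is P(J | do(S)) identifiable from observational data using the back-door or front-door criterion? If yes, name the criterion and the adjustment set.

desc(S)\{S}={J,T}; candidates ⊆ {B,C,L,P}.
size 0: {}; under {} S still reaches {B,C,J,T} ∋ J.
{B}: S⊥J given {B} in G with S→· removed — back-door holds.
P(J|do(S)) = Σ_{B} P(J|S,B)·P(B).

P(J|do(S)): backdoor, adjust for {B}.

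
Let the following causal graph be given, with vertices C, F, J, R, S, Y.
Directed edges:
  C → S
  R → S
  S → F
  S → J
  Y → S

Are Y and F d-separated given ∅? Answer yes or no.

Bayes-Ball from Y | ∅ reaches {F,J,S}.
F ∈ reach(Y|∅) ⇒ Y ⊥̸ F | ∅.

No — Y and F are d-connected given ∅.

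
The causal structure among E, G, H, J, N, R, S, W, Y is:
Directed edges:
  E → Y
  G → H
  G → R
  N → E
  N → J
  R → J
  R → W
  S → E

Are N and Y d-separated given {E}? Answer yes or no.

Bayes-Ball from N | {E} reaches {J,S}.
Y ∉ reach(N|{E}) ⇒ N ⊥ Y | {E}.

Yes — N ⊥ Y | {E}.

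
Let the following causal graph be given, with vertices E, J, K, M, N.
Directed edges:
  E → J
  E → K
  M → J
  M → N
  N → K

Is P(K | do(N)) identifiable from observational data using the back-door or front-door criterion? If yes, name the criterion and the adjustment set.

P(K|do(N)): backdoor, adjust for ∅.

desc(N)\{N}={K}; candidates ⊆ {E,J,M}.
∅: N⊥K given ∅ in G with N→· removed — back-door holds.
P(K|do(N)) = P(K|N) — no adjustment needed.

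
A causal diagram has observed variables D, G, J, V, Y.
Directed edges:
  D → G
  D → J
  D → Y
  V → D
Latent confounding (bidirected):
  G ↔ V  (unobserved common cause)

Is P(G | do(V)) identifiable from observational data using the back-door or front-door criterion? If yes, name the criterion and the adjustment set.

desc(V)\{V}={D,G,J,Y}; candidates ⊆ {—}.
V↔G: latent back-door arc(s) into V.
size 0: {}; under {} V still reaches {G} ∋ G.
V↔G cannot be blocked by any observed set — no back-door set.
{D}: (i) intercepts every directed V→G path; (ii) no back-door V→{D}; (iii) {V} blocks every back-door {D}→G. Front-door holds.
P(G|do(V)) = Σ_{D} P(D|V) Σ_{V'} P(G|D,V')P(V').

P(G|do(V)): frontdoor, adjust for {D}.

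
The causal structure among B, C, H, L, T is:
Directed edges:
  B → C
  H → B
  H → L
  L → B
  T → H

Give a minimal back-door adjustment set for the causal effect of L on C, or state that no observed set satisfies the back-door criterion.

desc(L)\{L}={B,C}; candidates ⊆ {H,T}.
size 0: {}; under {} L still reaches {B,C,H,T} ∋ C.
{H}: L⊥C given {H} in G with L→· removed — back-door holds.

L→C: minimal back-door set {H}.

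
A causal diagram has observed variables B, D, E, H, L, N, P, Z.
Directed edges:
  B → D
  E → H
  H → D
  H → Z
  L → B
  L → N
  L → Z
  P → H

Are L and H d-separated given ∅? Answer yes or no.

Bayes-Ball from L | ∅ reaches {B,D,N,Z}.
H ∉ reach(L|∅) ⇒ L ⊥ H | ∅.

Yes — L ⊥ H | ∅.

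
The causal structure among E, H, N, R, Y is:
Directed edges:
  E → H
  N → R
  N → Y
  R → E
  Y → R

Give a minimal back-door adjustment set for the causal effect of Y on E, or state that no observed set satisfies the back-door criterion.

Y→E: minimal back-door set {N}.

desc(Y)\{Y}={E,H,R}; candidates ⊆ {N}.
size 0: {}; under {} Y still reaches {E,H,N,R} ∋ E.
{N}: Y⊥E given {N} in G with Y→· removed — back-door holds.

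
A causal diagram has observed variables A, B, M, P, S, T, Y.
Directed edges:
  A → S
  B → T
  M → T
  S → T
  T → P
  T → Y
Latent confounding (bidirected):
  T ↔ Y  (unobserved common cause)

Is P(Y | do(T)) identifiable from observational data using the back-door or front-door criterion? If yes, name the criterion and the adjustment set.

desc(T)\{T}={P,Y}; candidates ⊆ {A,B,M,S}.
T↔Y: latent back-door arc(s) into T.
size 0: {}; under {} T still reaches {A,B,M,S,Y} ∋ Y.
size 1: {A}, {B}, {M} …(+1); under {A} T still reaches {B,M,S,Y} ∋ Y.
size 2: {A,B}, {A,M}, {A,S} …(+3); under {A,B} T still reaches {M,S,Y} ∋ Y.
T↔Y cannot be blocked by any observed set — no back-door set.
No mediator lies on a directed T→…→Y path.
Neither criterion identifies P(Y|do(T)) in this graph.

P(Y|do(T)): not identifiable (no BD/FD set).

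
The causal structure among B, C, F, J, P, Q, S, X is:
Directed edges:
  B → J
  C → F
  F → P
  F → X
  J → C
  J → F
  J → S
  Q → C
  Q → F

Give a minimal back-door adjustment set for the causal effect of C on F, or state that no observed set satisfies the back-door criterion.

desc(C)\{C}={F,P,X}; candidates ⊆ {B,J,Q,S}.
size 0: {}; under {} C still reaches {B,F,J,P,Q,S,X} ∋ F.
size 1: {B}, {J}, {Q} …(+1); under {B} C still reaches {F,J,P,Q,S,X} ∋ F.
{J,Q}: C⊥F given {J,Q} in G with C→· removed — back-door holds.

C→F: minimal back-door set {J, Q}.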